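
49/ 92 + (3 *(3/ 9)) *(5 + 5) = 10.53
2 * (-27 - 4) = -62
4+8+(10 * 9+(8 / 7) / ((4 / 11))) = 736 / 7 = 105.14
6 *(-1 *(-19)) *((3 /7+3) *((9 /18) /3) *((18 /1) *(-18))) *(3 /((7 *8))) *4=-221616 /49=-4522.78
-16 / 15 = -1.07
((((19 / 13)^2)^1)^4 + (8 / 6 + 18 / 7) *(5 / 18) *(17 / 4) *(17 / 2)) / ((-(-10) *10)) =74007113883637 / 123338485015200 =0.60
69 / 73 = 0.95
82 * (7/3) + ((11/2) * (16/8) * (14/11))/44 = 12649/66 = 191.65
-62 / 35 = -1.77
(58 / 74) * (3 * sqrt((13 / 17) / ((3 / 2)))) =29 * sqrt(1326) / 629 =1.68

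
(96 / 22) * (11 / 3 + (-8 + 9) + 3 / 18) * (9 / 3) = 696 / 11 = 63.27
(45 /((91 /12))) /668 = 135 /15197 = 0.01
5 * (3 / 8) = 15 / 8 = 1.88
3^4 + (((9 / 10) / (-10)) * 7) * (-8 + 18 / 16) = 85.33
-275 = -275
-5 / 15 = -0.33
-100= -100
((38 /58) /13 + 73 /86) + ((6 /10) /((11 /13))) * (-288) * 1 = -362560379 /1783210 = -203.32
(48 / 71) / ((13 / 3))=144 / 923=0.16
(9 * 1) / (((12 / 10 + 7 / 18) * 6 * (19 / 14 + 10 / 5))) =1890 / 6721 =0.28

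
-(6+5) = -11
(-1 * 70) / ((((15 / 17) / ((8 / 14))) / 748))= -101728 / 3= -33909.33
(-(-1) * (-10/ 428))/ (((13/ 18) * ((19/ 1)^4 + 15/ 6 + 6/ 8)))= -180/ 725124127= -0.00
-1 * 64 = -64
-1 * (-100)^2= -10000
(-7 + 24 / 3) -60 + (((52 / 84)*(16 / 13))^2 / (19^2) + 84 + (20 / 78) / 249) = 477211121 / 19086431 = 25.00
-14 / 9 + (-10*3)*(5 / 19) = -1616 / 171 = -9.45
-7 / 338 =-0.02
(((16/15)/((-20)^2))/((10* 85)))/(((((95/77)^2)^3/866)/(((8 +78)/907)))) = 7761232589754182/106259829952001953125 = 0.00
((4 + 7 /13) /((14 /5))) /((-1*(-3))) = 295 /546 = 0.54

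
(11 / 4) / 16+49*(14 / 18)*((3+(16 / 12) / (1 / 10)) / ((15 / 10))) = 2152187 / 5184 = 415.16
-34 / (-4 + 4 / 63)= 1071 / 124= 8.64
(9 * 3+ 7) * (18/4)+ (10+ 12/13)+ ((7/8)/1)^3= 1095531/6656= 164.59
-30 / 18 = -5 / 3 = -1.67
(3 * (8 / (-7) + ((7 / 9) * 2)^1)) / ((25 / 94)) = 4.66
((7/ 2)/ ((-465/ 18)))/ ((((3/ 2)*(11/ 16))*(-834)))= 112/ 710985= 0.00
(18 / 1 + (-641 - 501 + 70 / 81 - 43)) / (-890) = 94457 / 72090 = 1.31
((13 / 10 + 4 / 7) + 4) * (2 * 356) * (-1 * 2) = -292632 / 35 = -8360.91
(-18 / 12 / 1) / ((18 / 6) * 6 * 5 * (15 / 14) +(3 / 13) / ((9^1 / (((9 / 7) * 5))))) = -91 / 5860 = -0.02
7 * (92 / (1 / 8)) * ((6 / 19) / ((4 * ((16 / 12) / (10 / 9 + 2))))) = 18032 / 19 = 949.05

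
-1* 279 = -279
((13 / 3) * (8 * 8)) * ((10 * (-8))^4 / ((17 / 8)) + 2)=90876596096 / 17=5345682123.29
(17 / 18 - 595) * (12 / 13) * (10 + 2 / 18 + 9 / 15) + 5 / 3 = -10305127 / 1755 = -5871.87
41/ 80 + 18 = 1481/ 80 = 18.51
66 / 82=33 / 41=0.80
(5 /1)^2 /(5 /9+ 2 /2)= 225 /14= 16.07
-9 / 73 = -0.12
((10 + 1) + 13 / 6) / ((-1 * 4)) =-79 / 24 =-3.29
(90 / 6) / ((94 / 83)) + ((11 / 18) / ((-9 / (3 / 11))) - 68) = -69508 / 1269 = -54.77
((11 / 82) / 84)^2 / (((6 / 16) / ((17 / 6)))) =2057 / 106750224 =0.00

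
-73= -73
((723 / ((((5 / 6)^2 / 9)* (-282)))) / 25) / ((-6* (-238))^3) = -0.00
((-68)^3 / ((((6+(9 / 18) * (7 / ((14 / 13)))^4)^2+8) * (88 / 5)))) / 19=-11837440 / 10164078177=-0.00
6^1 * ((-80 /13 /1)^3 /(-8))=384000 /2197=174.78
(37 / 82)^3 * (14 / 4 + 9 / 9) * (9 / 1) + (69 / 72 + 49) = 177581237 / 3308208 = 53.68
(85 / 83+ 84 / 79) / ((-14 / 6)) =-41061 / 45899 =-0.89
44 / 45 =0.98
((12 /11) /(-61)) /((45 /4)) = -16 /10065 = -0.00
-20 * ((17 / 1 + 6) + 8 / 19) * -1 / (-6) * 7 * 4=-124600 / 57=-2185.96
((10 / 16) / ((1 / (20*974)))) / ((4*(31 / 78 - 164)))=-474825 / 25522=-18.60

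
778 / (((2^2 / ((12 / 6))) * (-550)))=-389 / 550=-0.71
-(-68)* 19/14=646/7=92.29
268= 268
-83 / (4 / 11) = -913 / 4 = -228.25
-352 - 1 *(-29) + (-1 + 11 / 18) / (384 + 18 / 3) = -2267467 / 7020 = -323.00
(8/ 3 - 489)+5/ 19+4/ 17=-470774/ 969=-485.83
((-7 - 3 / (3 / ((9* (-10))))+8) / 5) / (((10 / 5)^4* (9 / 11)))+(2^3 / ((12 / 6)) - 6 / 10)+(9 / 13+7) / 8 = 53837 / 9360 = 5.75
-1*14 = -14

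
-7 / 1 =-7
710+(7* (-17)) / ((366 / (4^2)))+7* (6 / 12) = 259237 / 366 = 708.30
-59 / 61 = -0.97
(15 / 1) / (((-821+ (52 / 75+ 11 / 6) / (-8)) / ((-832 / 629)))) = 14976000 / 619929191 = 0.02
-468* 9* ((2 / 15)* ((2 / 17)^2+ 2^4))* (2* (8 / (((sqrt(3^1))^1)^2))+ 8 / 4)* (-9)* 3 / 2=1286546976 / 1445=890343.93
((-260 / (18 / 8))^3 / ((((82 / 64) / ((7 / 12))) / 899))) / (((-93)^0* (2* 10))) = -2831507660800 / 89667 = -31578034.96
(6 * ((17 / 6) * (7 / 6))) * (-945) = -37485 / 2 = -18742.50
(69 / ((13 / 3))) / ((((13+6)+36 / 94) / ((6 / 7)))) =58374 / 82901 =0.70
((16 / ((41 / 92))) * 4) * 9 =52992 / 41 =1292.49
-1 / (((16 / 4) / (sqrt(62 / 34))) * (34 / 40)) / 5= -sqrt(527) / 289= -0.08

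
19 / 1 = 19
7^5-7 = 16800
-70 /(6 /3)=-35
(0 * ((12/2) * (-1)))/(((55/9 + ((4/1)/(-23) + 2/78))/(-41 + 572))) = 0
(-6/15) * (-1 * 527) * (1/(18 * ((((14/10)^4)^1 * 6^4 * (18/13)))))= 856375/504094752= 0.00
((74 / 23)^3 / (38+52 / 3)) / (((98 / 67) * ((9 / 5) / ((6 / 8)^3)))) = 152718795 / 1583462048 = 0.10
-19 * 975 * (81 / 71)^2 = -121542525 / 5041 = -24110.80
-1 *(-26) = 26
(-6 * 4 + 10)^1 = -14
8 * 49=392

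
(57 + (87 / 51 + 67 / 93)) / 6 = 93953 / 9486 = 9.90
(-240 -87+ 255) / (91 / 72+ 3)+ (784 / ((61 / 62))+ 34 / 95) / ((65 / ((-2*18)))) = -53011088568 / 115639225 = -458.42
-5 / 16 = -0.31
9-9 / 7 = 54 / 7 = 7.71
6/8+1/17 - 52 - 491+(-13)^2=-25377/68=-373.19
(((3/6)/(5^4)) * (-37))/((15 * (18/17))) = -629/337500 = -0.00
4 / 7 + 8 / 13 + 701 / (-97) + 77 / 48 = -1879441 / 423696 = -4.44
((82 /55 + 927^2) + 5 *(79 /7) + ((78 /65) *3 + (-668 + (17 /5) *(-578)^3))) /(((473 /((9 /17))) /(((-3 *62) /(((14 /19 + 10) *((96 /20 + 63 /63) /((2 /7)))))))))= 1338173914323798 /2136710807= 626277.51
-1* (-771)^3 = 458314011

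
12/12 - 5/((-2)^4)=11/16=0.69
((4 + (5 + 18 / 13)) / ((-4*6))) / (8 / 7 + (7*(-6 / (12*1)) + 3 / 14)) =21 / 104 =0.20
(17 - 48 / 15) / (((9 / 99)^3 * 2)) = 91839 / 10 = 9183.90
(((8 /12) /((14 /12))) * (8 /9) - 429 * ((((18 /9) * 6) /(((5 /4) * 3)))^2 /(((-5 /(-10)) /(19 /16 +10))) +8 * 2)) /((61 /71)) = -11759066576 /96075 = -122394.66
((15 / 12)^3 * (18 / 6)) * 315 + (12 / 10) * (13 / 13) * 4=592161 / 320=1850.50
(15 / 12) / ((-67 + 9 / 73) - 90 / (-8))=-365 / 16243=-0.02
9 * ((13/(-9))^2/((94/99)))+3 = 2141/94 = 22.78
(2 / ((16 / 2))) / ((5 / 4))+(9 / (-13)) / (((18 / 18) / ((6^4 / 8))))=-7277 / 65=-111.95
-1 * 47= -47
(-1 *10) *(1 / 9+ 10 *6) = -5410 / 9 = -601.11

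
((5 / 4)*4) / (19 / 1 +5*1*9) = 5 / 64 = 0.08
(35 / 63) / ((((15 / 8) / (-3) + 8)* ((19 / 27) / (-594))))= -71280 / 1121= -63.59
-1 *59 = -59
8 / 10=4 / 5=0.80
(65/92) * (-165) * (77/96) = -275275/2944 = -93.50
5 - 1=4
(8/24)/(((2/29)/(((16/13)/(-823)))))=-0.01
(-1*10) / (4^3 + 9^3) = -10 / 793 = -0.01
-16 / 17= -0.94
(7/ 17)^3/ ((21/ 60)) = 0.20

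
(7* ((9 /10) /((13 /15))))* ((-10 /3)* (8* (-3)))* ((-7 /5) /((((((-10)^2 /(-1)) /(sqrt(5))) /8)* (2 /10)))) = 21168* sqrt(5) /65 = 728.20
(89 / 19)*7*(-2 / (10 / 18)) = -11214 / 95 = -118.04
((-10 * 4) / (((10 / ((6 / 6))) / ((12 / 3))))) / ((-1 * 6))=8 / 3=2.67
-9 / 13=-0.69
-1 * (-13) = 13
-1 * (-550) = 550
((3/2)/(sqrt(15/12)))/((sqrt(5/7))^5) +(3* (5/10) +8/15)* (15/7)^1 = 147* sqrt(7)/125 +61/14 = 7.47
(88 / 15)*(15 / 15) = 88 / 15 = 5.87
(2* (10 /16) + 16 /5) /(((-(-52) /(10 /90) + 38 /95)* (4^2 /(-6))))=-267 /74944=-0.00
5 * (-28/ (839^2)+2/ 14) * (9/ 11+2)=9916125/ 4927447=2.01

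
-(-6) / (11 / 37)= 20.18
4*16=64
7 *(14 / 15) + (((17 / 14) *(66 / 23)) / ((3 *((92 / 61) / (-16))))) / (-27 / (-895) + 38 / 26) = -416209609 / 241009755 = -1.73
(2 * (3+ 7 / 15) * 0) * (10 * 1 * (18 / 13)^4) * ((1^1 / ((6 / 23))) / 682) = 0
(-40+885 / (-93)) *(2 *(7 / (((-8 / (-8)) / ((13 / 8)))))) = -139685 / 124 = -1126.49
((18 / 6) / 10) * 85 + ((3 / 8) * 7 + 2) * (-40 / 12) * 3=-83 / 4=-20.75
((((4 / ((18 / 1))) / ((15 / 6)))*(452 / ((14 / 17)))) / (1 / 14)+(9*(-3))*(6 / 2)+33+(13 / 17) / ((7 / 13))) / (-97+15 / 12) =-6.65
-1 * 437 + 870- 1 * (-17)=450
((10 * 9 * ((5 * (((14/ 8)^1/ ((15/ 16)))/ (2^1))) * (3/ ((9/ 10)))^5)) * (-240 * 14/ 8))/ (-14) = 140000000/ 27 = 5185185.19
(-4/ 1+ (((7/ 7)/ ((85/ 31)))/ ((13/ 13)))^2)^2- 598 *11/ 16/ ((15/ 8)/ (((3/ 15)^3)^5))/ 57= 32588012766082721306/ 2179274139404296875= 14.95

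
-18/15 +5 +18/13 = 337/65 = 5.18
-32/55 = -0.58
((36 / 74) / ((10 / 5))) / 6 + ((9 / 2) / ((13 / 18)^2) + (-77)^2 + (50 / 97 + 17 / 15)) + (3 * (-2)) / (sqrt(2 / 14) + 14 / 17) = 578 * sqrt(7) / 361 + 38953784570989 / 6568839030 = 5934.32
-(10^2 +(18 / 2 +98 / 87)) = -9581 / 87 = -110.13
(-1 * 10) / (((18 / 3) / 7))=-35 / 3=-11.67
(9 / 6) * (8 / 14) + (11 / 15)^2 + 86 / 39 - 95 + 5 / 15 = -1864589 / 20475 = -91.07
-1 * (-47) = 47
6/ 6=1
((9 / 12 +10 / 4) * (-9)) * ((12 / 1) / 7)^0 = -29.25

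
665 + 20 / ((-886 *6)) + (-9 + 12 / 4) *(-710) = 6545320 / 1329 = 4925.00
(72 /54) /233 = 4 /699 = 0.01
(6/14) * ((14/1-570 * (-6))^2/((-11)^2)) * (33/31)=106131204/2387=44462.17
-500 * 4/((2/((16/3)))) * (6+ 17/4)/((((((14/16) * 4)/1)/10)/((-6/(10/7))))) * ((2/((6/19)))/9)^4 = 85490576000/531441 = 160865.60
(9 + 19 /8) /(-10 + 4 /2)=-91 /64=-1.42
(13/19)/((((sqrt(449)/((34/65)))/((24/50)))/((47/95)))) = 19176 * sqrt(449)/101305625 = 0.00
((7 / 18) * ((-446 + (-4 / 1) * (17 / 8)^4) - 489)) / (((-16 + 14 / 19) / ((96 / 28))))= 6592753 / 74240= 88.80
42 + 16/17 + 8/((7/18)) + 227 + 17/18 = 291.46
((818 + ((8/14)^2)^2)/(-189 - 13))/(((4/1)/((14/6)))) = -2.36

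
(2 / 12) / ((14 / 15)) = 5 / 28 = 0.18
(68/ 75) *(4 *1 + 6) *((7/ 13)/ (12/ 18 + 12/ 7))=3332/ 1625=2.05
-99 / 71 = -1.39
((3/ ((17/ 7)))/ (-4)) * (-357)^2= -157437/ 4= -39359.25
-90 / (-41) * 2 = 180 / 41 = 4.39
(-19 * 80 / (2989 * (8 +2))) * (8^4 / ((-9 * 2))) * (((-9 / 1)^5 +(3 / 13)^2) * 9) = -3106507456512 / 505141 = -6149782.85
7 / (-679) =-1 / 97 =-0.01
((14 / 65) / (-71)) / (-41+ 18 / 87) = 58 / 779935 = 0.00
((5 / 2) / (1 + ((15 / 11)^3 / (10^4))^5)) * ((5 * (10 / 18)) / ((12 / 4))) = 855500425096325324800000000 / 369576183641612540701020489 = 2.31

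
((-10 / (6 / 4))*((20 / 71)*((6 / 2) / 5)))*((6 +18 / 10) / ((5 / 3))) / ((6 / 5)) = -312 / 71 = -4.39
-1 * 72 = -72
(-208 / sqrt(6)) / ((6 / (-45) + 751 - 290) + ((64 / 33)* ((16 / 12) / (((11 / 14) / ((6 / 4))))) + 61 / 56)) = -3523520* sqrt(6) / 47454963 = -0.18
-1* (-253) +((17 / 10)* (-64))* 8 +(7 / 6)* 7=-18277 / 30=-609.23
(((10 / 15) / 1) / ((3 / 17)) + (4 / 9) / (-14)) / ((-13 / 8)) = -1888 / 819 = -2.31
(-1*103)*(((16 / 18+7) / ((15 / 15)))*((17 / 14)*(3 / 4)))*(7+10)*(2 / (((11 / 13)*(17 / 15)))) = -8080865 / 308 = -26236.57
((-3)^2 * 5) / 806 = 0.06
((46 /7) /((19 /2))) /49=92 /6517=0.01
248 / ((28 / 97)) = 6014 / 7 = 859.14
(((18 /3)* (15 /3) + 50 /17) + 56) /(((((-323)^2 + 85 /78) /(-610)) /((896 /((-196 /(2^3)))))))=2630983680 /138341699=19.02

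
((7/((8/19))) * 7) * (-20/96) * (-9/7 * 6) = 5985/32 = 187.03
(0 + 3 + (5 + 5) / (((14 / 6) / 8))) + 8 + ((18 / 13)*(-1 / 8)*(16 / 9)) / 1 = 4093 / 91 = 44.98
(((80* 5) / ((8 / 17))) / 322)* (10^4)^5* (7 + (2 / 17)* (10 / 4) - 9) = -72500000000000000000000 / 161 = -450310559006211180124.22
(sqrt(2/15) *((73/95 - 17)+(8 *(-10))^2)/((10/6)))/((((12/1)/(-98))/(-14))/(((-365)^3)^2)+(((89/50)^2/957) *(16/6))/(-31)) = -350216746764938484047520750 *sqrt(30)/390602392736894745593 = -4910917.49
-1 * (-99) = 99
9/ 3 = 3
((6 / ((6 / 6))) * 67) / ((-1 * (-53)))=402 / 53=7.58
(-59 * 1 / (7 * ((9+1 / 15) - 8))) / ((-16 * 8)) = 885 / 14336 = 0.06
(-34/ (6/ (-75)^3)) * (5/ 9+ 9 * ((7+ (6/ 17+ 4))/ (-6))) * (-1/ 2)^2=-78765625/ 8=-9845703.12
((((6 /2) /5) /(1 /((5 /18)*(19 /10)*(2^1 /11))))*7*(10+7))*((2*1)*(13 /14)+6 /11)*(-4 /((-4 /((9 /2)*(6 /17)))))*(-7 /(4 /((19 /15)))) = -280497 /4840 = -57.95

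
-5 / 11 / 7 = -5 / 77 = -0.06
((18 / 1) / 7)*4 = 72 / 7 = 10.29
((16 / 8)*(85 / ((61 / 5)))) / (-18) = -425 / 549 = -0.77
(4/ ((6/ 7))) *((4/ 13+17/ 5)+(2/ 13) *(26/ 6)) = 11942/ 585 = 20.41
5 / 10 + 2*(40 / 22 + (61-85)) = -965 / 22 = -43.86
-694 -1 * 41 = -735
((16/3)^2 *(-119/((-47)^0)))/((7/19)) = -82688/9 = -9187.56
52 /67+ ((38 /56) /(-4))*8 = -545 /938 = -0.58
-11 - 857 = -868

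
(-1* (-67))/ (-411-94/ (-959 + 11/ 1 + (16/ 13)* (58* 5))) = -257414/ 1578451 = -0.16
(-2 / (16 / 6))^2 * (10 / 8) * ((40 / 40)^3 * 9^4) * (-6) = -885735 / 32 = -27679.22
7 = 7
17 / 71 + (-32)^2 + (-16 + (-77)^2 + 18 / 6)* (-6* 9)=-22609223 / 71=-318439.76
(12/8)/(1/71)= 213/2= 106.50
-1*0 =0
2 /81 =0.02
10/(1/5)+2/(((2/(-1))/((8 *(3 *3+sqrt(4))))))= -38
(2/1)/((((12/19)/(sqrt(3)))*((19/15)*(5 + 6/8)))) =10*sqrt(3)/23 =0.75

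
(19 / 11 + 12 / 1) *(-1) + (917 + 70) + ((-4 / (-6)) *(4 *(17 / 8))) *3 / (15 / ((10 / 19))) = 610616 / 627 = 973.87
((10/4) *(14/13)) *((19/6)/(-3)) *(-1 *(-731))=-486115/234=-2077.41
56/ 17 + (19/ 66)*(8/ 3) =4.06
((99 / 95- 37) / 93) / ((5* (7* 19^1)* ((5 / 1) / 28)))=-13664 / 4196625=-0.00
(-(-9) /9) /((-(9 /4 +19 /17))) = -68 /229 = -0.30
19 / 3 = 6.33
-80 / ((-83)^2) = -0.01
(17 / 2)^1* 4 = 34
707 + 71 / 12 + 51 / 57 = 162749 / 228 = 713.81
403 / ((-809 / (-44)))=17732 / 809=21.92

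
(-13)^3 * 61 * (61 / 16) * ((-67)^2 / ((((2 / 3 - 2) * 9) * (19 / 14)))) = 256884187651 / 1824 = 140835629.19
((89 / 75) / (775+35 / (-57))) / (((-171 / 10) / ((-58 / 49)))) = 2581 / 24332175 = 0.00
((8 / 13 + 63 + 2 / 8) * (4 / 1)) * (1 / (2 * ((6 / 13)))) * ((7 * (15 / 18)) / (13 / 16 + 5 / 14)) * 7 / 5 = 1932.32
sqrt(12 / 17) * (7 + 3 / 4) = 31 * sqrt(51) / 34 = 6.51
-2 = -2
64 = 64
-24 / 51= -8 / 17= -0.47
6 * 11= 66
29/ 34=0.85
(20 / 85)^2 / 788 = 4 / 56933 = 0.00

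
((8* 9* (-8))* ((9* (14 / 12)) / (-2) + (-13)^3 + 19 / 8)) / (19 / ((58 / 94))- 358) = -12248904 / 3163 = -3872.56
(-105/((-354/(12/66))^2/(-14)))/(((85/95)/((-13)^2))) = 1573390/21481251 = 0.07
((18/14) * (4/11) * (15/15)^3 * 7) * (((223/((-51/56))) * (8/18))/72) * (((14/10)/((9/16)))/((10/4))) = -5594624/1136025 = -4.92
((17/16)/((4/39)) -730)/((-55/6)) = 12561/160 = 78.51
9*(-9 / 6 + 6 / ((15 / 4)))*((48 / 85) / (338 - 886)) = -54 / 58225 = -0.00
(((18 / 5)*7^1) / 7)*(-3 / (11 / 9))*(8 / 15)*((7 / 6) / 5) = -1512 / 1375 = -1.10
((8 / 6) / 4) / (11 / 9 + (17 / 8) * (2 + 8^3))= 12 / 39365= 0.00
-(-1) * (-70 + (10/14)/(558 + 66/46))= -70.00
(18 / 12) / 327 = 1 / 218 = 0.00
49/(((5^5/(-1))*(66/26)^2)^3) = -236513641/39412474639892578125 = -0.00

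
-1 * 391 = -391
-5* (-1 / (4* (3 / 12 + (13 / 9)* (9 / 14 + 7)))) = 63 / 569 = 0.11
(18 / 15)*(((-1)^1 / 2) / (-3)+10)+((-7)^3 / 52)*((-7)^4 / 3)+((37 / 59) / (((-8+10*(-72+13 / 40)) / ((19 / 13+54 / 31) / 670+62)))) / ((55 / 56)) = -5266.98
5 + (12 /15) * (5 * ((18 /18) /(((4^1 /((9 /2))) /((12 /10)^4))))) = 8957 /625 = 14.33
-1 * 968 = -968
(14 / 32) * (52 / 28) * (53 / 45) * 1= 689 / 720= 0.96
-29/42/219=-29/9198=-0.00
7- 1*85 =-78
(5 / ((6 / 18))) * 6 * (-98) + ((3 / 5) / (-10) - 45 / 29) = -12791337 / 1450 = -8821.61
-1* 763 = -763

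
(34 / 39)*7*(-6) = -476 / 13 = -36.62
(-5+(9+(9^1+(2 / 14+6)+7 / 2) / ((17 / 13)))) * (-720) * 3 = -4692600 / 119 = -39433.61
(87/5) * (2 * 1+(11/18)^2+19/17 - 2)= 238177/9180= 25.95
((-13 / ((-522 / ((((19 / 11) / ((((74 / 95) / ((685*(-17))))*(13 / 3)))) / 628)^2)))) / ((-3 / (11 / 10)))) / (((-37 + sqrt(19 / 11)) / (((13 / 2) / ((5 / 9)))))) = 10603387670415*sqrt(209) / 16578347127046144 + 10603387670415 / 40733039624192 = 0.27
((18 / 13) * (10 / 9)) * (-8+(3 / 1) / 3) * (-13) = 140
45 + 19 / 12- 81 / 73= 39835 / 876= 45.47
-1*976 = -976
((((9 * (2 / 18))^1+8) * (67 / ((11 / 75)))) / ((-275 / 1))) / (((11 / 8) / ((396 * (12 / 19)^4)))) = -10803290112 / 15768841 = -685.10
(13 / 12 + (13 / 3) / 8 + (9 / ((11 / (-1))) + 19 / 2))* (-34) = -15419 / 44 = -350.43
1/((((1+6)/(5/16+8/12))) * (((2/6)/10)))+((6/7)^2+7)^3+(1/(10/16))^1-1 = 2200169361/4705960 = 467.53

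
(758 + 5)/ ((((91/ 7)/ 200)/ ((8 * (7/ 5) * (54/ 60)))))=1538208/ 13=118323.69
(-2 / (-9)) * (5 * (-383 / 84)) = -1915 / 378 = -5.07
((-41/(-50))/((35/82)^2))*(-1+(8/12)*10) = 2343314/91875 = 25.51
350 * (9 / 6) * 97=50925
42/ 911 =0.05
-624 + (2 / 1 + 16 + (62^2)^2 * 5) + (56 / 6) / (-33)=7314226298 / 99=73881073.72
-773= -773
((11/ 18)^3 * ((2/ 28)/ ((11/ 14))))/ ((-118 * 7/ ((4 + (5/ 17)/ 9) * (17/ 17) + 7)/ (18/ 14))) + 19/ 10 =340303721/ 179140815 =1.90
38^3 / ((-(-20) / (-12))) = -164616 / 5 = -32923.20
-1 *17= -17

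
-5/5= -1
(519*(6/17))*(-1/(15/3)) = -3114/85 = -36.64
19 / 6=3.17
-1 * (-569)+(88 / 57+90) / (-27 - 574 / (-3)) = 5335041 / 9367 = 569.56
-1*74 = -74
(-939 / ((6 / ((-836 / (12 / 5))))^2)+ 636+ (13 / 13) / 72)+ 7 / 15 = -3417350851 / 1080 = -3164213.75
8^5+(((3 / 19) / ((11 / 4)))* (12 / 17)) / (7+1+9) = 1979220112 / 60401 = 32768.00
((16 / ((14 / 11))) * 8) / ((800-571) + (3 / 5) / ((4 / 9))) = 14080 / 32249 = 0.44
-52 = -52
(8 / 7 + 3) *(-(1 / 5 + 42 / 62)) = -3944 / 1085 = -3.64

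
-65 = -65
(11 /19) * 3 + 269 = 5144 /19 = 270.74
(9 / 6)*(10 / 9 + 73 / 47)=1127 / 282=4.00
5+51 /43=266 /43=6.19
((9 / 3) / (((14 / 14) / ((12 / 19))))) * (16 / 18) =32 / 19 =1.68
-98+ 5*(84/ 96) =-749/ 8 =-93.62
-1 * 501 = -501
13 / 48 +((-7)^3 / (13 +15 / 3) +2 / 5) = -18.38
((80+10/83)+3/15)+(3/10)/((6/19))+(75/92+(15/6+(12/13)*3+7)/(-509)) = 10365900017/126318530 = 82.06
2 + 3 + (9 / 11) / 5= 284 / 55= 5.16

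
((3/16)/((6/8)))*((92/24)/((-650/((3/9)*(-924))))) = 1771/3900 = 0.45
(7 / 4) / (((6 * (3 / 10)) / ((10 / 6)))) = 1.62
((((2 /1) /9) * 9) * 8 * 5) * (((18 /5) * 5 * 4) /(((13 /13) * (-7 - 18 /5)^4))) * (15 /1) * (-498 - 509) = -1026000000 /148877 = -6891.60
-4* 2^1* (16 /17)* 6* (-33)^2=-836352 /17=-49197.18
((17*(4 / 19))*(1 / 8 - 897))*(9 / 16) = -1097775 / 608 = -1805.55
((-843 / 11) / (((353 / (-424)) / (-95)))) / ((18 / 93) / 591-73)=69123178760 / 577025449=119.79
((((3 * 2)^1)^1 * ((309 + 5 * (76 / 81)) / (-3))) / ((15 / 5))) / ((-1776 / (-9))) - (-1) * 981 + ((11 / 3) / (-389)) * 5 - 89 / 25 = 227648269979 / 233166600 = 976.33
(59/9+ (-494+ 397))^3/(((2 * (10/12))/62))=-33439894928/1215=-27522547.27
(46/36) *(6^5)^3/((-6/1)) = -100131987456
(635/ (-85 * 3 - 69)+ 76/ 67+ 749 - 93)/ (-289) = -14222527/ 6273612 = -2.27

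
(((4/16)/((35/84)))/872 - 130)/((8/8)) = -130.00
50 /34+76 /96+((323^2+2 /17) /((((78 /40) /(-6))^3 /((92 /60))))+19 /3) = -4177163239121 /896376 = -4660056.98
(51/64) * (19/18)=323/384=0.84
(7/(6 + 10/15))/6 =7/40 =0.18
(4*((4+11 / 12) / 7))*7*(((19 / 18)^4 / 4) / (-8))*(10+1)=-84578329 / 10077696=-8.39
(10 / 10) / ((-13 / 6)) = -6 / 13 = -0.46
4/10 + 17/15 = 23/15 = 1.53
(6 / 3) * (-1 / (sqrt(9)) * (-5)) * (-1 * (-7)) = 70 / 3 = 23.33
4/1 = 4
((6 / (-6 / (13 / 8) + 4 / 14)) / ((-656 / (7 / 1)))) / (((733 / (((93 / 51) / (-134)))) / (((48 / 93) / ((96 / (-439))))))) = 279643 / 339565240640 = 0.00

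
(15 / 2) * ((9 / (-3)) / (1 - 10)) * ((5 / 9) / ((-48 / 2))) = -25 / 432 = -0.06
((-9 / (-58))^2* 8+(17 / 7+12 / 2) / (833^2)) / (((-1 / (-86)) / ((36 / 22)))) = 1218151765260 / 44934169973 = 27.11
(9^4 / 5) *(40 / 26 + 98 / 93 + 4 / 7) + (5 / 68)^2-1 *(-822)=324369550577 / 65221520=4973.35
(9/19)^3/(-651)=-243/1488403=-0.00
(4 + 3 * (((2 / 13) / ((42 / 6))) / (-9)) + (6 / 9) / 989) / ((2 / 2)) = 1078192 / 269997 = 3.99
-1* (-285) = 285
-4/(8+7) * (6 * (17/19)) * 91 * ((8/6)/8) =-6188/285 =-21.71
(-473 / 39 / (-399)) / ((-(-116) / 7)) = 473 / 257868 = 0.00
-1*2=-2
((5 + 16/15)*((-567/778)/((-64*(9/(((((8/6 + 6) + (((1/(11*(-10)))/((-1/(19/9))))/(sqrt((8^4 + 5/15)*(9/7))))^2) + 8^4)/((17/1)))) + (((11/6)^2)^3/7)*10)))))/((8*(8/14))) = 7006940648917386994341/25168408392017128548323200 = 0.00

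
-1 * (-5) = 5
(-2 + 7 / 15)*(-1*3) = 23 / 5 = 4.60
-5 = -5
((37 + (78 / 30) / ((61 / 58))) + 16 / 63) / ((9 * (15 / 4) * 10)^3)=6106696 / 5909513203125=0.00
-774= -774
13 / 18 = 0.72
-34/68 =-1/2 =-0.50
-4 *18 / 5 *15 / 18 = -12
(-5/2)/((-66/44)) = 5/3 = 1.67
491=491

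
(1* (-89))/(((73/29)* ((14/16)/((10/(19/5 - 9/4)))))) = -4129600/15841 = -260.69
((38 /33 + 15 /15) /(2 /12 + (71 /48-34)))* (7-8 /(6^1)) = -19312 /51249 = -0.38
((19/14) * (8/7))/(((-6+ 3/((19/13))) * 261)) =-1444/959175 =-0.00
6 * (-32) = -192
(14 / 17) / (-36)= -7 / 306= -0.02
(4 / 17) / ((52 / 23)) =23 / 221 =0.10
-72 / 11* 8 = -576 / 11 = -52.36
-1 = -1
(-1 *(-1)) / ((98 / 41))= 0.42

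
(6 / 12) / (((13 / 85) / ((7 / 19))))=595 / 494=1.20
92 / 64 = 23 / 16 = 1.44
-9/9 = -1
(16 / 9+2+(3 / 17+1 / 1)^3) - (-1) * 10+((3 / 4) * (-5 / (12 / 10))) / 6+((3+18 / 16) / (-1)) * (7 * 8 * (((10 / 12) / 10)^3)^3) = 125780598291011 / 8450000289792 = 14.89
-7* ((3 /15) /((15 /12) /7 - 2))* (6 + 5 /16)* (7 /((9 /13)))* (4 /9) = 450359 /20655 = 21.80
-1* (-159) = 159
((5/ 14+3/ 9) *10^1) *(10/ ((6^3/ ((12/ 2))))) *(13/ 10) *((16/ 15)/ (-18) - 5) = -257491/ 20412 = -12.61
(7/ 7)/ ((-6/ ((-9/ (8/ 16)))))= 3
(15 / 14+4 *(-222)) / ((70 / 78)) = -484263 / 490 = -988.29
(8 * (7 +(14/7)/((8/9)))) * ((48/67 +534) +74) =3018016/67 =45045.01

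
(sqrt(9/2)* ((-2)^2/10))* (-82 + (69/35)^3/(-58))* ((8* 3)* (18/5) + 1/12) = -1059811784701* sqrt(2)/248675000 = -6027.14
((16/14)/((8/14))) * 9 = 18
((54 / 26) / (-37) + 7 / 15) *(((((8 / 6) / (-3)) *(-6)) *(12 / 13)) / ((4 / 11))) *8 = 2085248 / 93795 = 22.23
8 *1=8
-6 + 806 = 800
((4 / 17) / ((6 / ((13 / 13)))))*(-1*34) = -4 / 3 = -1.33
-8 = -8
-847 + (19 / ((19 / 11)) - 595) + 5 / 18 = -25753 / 18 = -1430.72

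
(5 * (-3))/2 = -15/2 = -7.50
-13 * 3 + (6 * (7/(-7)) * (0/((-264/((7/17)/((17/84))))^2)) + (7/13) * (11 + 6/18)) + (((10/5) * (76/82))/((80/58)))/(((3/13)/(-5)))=-198325/3198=-62.02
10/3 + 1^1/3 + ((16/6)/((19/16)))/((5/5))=337/57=5.91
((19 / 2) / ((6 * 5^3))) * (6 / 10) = 0.01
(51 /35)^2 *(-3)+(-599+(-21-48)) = -826103 /1225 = -674.37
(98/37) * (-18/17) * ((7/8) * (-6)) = 9261/629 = 14.72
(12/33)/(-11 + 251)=1/660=0.00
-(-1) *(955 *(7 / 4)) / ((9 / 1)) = 6685 / 36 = 185.69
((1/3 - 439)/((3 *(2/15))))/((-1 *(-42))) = -235/9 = -26.11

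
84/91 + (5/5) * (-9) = -105/13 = -8.08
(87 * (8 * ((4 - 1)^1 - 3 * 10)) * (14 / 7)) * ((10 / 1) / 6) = -62640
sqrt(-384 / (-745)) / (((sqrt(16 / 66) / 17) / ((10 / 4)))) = 102 * sqrt(8195) / 149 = 61.97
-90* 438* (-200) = 7884000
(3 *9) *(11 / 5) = 297 / 5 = 59.40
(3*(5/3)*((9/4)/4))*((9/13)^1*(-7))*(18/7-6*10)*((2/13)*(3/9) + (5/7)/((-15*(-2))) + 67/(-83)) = -900312165/1571024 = -573.07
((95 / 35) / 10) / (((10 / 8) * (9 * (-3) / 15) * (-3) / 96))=3.86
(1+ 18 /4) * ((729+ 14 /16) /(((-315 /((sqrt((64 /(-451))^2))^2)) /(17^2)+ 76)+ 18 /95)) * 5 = 205196473600 /225560377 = 909.72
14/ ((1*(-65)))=-14/ 65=-0.22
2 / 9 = 0.22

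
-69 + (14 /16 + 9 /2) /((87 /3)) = -15965 /232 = -68.81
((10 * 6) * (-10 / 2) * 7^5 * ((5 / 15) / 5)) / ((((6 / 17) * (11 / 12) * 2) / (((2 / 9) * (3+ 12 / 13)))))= -194288920 / 429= -452887.93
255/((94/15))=3825/94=40.69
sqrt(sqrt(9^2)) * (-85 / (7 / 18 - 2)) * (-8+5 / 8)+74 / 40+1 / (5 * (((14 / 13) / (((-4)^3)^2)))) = -82164 / 203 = -404.75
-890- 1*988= -1878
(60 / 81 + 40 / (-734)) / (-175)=-272 / 69363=-0.00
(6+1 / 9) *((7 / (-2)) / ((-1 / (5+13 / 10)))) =539 / 4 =134.75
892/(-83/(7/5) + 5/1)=-1561/95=-16.43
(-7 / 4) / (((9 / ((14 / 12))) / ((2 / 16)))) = -0.03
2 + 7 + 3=12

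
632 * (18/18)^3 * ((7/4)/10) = 553/5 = 110.60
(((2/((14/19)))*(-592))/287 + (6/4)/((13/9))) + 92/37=-4008057/1932658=-2.07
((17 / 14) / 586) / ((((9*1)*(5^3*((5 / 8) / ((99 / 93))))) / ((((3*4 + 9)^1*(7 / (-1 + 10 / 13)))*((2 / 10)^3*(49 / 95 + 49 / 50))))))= -24181157 / 1011193359375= -0.00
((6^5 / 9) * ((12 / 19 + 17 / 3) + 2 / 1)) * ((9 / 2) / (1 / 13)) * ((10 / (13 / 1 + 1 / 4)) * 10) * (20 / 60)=1062547200 / 1007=1055161.07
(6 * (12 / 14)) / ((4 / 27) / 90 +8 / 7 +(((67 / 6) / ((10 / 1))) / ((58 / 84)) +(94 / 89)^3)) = 1788449955480 / 1370126953789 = 1.31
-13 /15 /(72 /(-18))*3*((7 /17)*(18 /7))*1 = 117 /170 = 0.69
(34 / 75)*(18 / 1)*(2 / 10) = 204 / 125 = 1.63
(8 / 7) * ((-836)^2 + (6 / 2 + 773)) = 799625.14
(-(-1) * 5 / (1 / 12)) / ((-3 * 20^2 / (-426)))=213 / 10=21.30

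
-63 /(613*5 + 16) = -21 /1027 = -0.02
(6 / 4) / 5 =3 / 10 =0.30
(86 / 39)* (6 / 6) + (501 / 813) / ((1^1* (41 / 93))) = 1561255 / 433329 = 3.60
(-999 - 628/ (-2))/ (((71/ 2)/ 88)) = -120560/ 71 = -1698.03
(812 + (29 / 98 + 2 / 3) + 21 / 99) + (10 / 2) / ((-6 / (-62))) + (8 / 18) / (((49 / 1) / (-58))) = 1197941 / 1386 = 864.32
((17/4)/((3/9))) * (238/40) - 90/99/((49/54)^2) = 74.76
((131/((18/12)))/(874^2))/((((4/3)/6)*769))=393/587420644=0.00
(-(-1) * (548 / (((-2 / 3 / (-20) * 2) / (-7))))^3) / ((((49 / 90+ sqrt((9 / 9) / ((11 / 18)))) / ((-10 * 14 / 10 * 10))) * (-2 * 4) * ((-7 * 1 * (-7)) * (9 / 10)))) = 3667248220482000000 / 119389-1837026010260000000 * sqrt(22) / 119389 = -41454133372815.43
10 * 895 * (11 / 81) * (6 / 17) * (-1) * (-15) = 984500 / 153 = 6434.64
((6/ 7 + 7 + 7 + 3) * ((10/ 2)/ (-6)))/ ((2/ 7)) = -625/ 12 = -52.08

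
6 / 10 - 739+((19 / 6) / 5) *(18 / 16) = -11803 / 16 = -737.69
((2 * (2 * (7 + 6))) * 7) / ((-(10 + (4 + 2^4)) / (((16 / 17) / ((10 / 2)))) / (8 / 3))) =-23296 / 3825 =-6.09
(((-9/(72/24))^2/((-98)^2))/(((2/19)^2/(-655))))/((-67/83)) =176631885/2573872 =68.62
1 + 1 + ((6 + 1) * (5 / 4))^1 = 43 / 4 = 10.75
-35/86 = -0.41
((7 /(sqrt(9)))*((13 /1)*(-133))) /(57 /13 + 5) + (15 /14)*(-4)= -1112353 /2562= -434.17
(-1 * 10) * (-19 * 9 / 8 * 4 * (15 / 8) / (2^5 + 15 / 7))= 89775 / 1912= 46.95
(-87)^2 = 7569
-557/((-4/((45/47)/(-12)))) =-8355/752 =-11.11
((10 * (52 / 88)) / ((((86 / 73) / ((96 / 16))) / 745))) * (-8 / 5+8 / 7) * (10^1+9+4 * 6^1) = -33936240 / 77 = -440730.39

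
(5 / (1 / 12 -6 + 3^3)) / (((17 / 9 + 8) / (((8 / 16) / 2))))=135 / 22517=0.01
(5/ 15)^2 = 1/ 9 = 0.11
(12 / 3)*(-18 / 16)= -9 / 2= -4.50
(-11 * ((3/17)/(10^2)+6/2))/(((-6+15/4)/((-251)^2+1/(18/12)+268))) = 394612911/425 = 928500.97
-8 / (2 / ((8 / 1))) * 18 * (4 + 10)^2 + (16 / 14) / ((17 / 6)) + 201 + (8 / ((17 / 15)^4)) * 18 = -65835527841 / 584647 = -112607.31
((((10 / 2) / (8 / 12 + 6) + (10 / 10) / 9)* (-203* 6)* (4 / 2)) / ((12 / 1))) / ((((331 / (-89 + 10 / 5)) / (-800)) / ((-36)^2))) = -15767740800 / 331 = -47636679.15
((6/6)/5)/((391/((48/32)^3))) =27/15640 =0.00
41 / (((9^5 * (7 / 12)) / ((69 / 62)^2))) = 21689 / 14711949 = 0.00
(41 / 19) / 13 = 41 / 247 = 0.17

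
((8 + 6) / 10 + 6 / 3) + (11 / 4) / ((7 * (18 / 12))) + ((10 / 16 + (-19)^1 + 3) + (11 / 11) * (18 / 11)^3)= -7.33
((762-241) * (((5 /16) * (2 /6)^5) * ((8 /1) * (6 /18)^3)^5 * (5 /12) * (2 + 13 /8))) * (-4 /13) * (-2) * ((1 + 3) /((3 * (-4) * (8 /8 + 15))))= -12087200 /407953774917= -0.00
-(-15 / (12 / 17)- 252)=1093 / 4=273.25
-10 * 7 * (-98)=6860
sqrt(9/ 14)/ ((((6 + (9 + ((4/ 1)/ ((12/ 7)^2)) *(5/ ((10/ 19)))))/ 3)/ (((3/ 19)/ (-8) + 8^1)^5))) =212710546411520733 *sqrt(14)/ 285540725743616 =2787.31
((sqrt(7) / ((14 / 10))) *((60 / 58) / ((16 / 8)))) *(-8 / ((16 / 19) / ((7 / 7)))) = -1425 *sqrt(7) / 406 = -9.29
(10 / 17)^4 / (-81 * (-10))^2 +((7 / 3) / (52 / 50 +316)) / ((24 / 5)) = 17760766225 / 11582132355216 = 0.00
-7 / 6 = -1.17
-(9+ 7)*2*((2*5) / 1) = -320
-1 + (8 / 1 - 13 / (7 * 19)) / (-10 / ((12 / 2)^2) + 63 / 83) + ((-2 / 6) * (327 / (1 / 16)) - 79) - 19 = -174670367 / 95627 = -1826.58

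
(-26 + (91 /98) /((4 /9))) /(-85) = 1339 /4760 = 0.28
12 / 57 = 4 / 19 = 0.21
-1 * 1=-1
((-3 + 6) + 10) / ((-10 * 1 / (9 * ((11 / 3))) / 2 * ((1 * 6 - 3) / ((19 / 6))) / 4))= -5434 / 15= -362.27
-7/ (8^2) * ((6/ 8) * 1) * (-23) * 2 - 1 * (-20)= 3043/ 128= 23.77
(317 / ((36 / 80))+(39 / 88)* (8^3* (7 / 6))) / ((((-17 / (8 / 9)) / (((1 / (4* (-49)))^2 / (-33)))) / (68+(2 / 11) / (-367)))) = 774678508 / 284998486311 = 0.00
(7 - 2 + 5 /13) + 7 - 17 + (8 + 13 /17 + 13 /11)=12960 /2431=5.33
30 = 30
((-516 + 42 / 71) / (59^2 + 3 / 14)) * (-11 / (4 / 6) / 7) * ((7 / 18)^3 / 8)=7670509 / 2989722528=0.00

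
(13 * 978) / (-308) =-6357 / 154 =-41.28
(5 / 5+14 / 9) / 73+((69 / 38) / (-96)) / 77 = 2138425 / 61516224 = 0.03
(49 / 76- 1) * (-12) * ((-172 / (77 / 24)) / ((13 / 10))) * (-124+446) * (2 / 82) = -153809280 / 111397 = -1380.73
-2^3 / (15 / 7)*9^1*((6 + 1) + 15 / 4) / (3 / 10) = -1204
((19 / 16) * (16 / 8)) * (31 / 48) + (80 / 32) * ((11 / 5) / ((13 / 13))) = 7.03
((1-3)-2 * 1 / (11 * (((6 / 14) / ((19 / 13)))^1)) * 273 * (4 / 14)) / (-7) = 554 / 77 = 7.19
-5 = -5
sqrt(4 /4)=1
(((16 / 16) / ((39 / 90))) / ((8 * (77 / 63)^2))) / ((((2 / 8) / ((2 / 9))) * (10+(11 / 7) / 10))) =2100 / 124267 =0.02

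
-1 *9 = -9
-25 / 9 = -2.78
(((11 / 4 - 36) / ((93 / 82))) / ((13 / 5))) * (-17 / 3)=463505 / 7254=63.90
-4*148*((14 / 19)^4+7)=-4318.51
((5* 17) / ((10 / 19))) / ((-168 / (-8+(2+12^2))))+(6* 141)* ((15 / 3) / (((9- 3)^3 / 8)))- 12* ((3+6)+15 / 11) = -185461 / 1848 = -100.36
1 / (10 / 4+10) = 2 / 25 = 0.08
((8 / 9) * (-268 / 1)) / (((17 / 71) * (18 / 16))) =-1217792 / 1377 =-884.38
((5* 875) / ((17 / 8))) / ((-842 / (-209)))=3657500 / 7157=511.04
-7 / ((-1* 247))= 7 / 247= 0.03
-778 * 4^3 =-49792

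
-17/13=-1.31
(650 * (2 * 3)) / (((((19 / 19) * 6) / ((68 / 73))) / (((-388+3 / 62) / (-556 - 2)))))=265785650 / 631377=420.96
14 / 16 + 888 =7111 / 8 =888.88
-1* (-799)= 799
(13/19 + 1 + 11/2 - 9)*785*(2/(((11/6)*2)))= -162495/209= -777.49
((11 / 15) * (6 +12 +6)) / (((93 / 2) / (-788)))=-138688 / 465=-298.25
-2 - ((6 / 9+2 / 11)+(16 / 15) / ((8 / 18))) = -866 / 165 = -5.25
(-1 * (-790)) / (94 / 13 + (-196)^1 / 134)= 344045 / 2512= 136.96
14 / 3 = 4.67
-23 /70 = -0.33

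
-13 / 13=-1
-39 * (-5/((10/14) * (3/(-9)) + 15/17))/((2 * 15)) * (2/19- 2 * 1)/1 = -41769/2185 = -19.12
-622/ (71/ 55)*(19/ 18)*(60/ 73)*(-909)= 1969469700/ 5183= 379986.44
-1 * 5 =-5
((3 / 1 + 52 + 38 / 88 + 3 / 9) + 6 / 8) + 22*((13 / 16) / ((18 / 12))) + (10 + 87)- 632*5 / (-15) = 49645 / 132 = 376.10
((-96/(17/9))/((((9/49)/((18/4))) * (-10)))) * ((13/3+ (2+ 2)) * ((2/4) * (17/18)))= 490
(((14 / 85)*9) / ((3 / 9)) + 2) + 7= 1143 / 85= 13.45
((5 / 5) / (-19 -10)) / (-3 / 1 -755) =1 / 21982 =0.00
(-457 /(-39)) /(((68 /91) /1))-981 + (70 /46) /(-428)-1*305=-318878815 /251022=-1270.32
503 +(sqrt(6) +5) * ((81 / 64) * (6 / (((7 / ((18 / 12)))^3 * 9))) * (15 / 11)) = 10935 * sqrt(6) / 965888 +485896339 / 965888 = 503.08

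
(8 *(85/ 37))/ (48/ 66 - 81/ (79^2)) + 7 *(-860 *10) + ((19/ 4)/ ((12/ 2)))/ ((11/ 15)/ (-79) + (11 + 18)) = -30005685481532495/ 498646661008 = -60174.24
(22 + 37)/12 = 59/12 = 4.92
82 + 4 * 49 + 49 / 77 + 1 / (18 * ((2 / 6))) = 18401 / 66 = 278.80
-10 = -10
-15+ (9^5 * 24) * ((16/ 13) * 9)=204073149/ 13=15697934.54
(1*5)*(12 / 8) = 15 / 2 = 7.50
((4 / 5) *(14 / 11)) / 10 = 28 / 275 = 0.10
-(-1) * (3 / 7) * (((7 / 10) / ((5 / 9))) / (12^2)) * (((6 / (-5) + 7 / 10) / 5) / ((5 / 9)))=-27 / 40000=-0.00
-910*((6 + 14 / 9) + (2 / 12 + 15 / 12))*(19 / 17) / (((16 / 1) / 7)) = -1149785 / 288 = -3992.31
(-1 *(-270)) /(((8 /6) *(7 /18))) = 3645 /7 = 520.71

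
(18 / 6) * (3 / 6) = 3 / 2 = 1.50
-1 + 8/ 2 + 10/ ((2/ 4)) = 23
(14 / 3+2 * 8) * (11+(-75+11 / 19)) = -74710 / 57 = -1310.70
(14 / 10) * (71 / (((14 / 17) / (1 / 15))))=1207 / 150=8.05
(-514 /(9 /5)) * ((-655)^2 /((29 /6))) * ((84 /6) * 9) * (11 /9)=-339599029000 /87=-3903437114.94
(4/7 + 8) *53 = 3180/7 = 454.29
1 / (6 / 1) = 1 / 6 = 0.17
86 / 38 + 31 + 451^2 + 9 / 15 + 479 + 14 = 19373147 / 95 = 203927.86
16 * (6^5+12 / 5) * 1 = 622272 / 5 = 124454.40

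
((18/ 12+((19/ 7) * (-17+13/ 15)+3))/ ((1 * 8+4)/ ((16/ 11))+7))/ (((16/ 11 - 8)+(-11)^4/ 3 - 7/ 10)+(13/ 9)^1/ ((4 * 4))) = -8713056/ 16480308817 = -0.00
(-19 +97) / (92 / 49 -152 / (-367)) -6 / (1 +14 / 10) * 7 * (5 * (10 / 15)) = -1502039 / 61818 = -24.30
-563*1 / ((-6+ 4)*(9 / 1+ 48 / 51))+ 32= 20387 / 338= 60.32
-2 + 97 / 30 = 37 / 30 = 1.23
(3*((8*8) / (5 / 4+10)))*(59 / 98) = 7552 / 735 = 10.27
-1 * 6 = -6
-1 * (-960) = 960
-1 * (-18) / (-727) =-18 / 727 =-0.02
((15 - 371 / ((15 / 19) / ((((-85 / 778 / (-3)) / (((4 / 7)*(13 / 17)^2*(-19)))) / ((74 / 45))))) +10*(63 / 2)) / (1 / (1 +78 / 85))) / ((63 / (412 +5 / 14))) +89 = 2481022382790739 / 583546567968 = 4251.63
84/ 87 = 28/ 29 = 0.97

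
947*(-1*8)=-7576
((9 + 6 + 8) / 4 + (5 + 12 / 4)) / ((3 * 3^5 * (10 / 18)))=11 / 324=0.03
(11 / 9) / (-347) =-11 / 3123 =-0.00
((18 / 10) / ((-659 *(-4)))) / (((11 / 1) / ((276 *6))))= 3726 / 36245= 0.10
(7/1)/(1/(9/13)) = 63/13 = 4.85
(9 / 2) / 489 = 3 / 326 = 0.01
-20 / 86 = -10 / 43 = -0.23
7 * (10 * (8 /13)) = 560 /13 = 43.08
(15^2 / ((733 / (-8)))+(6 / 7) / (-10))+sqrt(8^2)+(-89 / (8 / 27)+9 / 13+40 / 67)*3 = -159421486297 / 178764040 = -891.80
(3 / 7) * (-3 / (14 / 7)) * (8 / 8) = -9 / 14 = -0.64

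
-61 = -61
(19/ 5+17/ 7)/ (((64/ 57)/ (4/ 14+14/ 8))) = 354141/ 31360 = 11.29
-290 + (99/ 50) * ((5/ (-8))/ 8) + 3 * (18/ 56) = -289.19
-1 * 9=-9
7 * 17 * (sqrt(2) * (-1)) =-119 * sqrt(2) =-168.29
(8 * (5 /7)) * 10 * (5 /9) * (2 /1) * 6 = 8000 /21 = 380.95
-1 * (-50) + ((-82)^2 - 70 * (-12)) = 7614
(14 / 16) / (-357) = -1 / 408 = -0.00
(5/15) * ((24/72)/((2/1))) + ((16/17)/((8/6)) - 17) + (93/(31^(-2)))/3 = 9111077/306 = 29774.76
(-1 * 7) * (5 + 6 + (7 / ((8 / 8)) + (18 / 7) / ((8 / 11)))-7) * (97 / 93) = -39479 / 372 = -106.13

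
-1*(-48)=48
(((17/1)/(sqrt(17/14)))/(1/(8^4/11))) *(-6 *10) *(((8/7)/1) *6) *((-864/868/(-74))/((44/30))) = -9555148800 *sqrt(238)/6800563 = -21676.10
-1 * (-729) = 729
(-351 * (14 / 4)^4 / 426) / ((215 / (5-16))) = 3090087 / 488480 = 6.33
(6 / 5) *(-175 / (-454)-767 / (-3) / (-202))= -121084 / 114635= -1.06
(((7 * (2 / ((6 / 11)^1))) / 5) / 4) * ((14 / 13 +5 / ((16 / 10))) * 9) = 100947 / 2080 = 48.53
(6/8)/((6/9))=9/8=1.12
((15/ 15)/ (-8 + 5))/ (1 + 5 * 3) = -1/ 48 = -0.02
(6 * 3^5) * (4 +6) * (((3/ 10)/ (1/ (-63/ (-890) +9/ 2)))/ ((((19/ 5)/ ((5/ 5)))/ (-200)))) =-1779343200/ 1691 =-1052243.17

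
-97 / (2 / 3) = -291 / 2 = -145.50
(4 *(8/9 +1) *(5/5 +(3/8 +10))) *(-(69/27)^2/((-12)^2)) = -818363/209952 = -3.90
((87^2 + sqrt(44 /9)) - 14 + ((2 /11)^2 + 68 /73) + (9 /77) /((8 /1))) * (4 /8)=sqrt(11) /3 + 3737549987 /989296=3779.10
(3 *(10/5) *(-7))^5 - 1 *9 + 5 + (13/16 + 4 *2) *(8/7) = -1829677163/14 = -130691225.93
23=23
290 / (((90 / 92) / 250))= 667000 / 9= 74111.11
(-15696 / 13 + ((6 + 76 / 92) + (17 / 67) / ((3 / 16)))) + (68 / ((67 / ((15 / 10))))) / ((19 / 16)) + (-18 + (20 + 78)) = -1276535357 / 1141881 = -1117.92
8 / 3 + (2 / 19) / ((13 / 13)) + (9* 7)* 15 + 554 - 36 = 83549 / 57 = 1465.77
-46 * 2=-92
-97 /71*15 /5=-291 /71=-4.10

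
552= 552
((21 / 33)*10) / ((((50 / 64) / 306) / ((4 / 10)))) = 274176 / 275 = 997.00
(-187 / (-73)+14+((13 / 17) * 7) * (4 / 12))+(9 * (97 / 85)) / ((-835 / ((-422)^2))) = -1986010874 / 914325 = -2172.11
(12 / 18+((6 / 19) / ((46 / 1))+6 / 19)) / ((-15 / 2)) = -2594 / 19665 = -0.13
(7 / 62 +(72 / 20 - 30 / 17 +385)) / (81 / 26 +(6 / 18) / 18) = 715765167 / 5797000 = 123.47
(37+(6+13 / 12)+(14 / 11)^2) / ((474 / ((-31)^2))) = 63772921 / 688248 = 92.66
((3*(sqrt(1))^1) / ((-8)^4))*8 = 3 / 512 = 0.01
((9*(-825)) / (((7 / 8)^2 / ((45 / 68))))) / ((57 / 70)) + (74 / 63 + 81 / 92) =-2107301821 / 267444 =-7879.41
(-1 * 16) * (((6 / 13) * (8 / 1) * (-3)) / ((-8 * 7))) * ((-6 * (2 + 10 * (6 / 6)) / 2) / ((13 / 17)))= 176256 / 1183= 148.99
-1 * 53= -53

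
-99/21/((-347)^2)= -33/842863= -0.00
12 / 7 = 1.71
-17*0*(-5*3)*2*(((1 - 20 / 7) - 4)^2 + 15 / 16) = 0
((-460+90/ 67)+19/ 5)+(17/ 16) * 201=-1293337/ 5360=-241.29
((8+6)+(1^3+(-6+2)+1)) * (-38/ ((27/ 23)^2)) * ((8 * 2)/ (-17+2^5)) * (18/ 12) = -643264/ 1215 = -529.44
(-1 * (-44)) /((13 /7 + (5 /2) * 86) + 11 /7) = 28 /139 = 0.20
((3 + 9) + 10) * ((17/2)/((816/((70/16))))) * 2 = 385/192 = 2.01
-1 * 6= -6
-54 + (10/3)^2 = -386/9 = -42.89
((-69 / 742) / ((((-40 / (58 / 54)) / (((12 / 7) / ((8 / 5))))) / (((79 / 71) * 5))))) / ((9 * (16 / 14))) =263465 / 182068992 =0.00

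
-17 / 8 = -2.12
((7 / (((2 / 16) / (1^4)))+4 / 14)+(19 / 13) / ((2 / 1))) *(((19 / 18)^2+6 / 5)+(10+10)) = 41679797 / 32760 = 1272.28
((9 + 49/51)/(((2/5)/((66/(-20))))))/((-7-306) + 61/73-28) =101981/422144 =0.24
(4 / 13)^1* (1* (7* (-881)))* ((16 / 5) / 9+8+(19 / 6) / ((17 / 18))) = -16996252 / 765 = -22217.32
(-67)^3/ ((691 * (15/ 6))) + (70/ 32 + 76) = -5302211/ 55280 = -95.92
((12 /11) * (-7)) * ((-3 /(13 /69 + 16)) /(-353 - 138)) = -17388 /6032917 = -0.00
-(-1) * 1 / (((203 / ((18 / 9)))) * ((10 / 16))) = 16 / 1015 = 0.02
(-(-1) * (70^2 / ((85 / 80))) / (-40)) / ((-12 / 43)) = 21070 / 51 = 413.14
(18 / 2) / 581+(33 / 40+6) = 6.84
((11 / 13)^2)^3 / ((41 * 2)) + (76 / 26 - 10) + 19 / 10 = -5118114972 / 989495845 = -5.17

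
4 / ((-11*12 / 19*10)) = -19 / 330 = -0.06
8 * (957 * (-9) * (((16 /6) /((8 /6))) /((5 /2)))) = -55123.20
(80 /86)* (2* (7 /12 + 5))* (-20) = -207.75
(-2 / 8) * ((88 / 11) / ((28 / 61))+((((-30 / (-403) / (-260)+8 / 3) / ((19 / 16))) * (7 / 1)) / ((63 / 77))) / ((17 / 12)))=-1651836713 / 213216822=-7.75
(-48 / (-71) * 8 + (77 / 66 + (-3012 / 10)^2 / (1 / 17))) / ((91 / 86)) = 1457530.89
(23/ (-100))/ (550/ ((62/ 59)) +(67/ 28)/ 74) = -369334/ 840506925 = -0.00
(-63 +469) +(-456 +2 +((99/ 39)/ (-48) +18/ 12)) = -9683/ 208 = -46.55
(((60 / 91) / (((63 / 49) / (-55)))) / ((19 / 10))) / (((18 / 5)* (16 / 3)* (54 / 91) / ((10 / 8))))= -240625 / 147744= -1.63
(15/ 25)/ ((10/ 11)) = 0.66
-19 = -19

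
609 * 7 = 4263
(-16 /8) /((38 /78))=-78 /19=-4.11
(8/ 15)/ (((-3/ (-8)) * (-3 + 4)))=1.42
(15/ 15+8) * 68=612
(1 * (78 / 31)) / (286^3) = 3 / 27892436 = 0.00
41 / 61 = 0.67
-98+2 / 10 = -489 / 5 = -97.80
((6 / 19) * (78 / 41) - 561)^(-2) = 606841 / 190576775601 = 0.00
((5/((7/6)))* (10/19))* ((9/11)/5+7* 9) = 208440/1463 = 142.47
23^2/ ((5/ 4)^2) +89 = 10689/ 25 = 427.56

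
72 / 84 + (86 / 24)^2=13807 / 1008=13.70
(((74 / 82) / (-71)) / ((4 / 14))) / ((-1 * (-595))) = -37 / 494870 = -0.00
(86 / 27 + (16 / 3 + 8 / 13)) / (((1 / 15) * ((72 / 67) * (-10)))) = -107401 / 8424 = -12.75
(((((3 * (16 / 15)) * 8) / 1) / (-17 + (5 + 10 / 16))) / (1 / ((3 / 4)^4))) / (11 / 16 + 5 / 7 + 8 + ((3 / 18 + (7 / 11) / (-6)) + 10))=-171072 / 4675645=-0.04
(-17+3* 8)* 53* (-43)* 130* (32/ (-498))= 33182240/ 249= 133262.01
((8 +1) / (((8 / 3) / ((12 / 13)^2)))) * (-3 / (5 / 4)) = -5832 / 845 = -6.90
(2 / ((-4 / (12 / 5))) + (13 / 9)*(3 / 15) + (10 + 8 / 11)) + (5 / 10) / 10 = 3907 / 396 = 9.87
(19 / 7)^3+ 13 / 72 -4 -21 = -119093 / 24696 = -4.82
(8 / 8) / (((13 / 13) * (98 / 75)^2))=5625 / 9604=0.59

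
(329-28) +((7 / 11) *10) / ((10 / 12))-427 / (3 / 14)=-55573 / 33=-1684.03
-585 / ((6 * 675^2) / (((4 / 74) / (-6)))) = 13 / 6743250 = 0.00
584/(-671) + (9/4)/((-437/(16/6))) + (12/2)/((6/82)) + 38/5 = 88.72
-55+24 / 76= -1039 / 19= -54.68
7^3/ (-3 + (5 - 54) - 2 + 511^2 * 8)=343/ 2088914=0.00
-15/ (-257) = 15/ 257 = 0.06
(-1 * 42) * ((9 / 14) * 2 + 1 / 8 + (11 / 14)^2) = -2385 / 28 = -85.18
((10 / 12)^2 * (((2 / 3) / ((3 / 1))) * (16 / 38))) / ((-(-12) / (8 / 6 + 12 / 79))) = 8800 / 1094229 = 0.01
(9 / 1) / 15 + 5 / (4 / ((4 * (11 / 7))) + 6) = 494 / 365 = 1.35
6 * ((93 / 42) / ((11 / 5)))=465 / 77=6.04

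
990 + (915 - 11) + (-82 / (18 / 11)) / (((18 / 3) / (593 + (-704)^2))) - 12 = -74562877 / 18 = -4142382.06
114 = 114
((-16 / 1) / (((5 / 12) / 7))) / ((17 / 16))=-21504 / 85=-252.99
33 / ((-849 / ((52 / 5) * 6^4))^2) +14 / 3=49986529454 / 6006675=8321.83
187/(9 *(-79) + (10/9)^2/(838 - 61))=-0.26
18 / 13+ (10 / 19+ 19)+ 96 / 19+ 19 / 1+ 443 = 120527 / 247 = 487.96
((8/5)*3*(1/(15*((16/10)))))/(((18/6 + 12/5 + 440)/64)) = 64/2227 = 0.03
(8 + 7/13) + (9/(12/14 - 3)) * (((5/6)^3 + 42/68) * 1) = 279557/79560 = 3.51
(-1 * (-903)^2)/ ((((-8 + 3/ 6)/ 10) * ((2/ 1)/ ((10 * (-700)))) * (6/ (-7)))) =4439449000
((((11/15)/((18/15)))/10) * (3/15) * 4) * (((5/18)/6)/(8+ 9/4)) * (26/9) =286/448335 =0.00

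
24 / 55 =0.44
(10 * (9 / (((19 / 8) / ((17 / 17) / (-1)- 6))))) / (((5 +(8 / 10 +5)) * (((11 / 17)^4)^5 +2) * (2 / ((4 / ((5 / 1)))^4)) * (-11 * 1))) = 29132410722849799840574675968 / 127424199954571966455434417025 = 0.23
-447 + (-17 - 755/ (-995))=-92185/ 199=-463.24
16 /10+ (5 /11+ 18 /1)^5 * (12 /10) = 2068386575866 /805255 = 2568610.66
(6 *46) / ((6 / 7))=322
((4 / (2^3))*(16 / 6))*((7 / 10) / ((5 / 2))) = 28 / 75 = 0.37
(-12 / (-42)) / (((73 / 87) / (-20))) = -3480 / 511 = -6.81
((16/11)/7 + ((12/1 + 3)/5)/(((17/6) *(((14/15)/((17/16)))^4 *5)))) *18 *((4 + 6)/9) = 39009804595/3461742592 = 11.27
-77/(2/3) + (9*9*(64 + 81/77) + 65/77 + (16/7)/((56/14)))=793889/154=5155.12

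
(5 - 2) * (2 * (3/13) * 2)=36/13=2.77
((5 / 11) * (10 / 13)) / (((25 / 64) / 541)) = 69248 / 143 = 484.25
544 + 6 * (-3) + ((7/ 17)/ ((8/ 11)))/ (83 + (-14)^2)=526.00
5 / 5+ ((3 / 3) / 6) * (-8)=-1 / 3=-0.33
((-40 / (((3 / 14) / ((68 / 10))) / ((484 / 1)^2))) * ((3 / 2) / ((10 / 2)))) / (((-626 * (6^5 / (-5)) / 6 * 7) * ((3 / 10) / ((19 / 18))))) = -189161720 / 684531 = -276.34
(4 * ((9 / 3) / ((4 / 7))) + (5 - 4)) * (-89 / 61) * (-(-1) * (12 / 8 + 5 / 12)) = -22517 / 366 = -61.52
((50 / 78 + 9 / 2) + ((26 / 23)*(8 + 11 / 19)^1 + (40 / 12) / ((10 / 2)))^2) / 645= 5030213051 / 28822951170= 0.17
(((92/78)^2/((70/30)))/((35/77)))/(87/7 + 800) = 2116/1310595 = 0.00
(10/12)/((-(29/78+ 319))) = -65/24911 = -0.00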